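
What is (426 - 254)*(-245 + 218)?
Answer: -4644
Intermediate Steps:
(426 - 254)*(-245 + 218) = 172*(-27) = -4644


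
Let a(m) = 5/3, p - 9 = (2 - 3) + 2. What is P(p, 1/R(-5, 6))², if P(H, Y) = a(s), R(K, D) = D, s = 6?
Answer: 25/9 ≈ 2.7778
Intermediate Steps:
p = 10 (p = 9 + ((2 - 3) + 2) = 9 + (-1 + 2) = 9 + 1 = 10)
a(m) = 5/3 (a(m) = 5*(⅓) = 5/3)
P(H, Y) = 5/3
P(p, 1/R(-5, 6))² = (5/3)² = 25/9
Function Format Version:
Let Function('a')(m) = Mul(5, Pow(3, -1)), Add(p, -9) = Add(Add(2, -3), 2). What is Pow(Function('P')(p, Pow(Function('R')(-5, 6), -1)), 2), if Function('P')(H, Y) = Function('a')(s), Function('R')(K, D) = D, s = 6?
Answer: Rational(25, 9) ≈ 2.7778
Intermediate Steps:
p = 10 (p = Add(9, Add(Add(2, -3), 2)) = Add(9, Add(-1, 2)) = Add(9, 1) = 10)
Function('a')(m) = Rational(5, 3) (Function('a')(m) = Mul(5, Rational(1, 3)) = Rational(5, 3))
Function('P')(H, Y) = Rational(5, 3)
Pow(Function('P')(p, Pow(Function('R')(-5, 6), -1)), 2) = Pow(Rational(5, 3), 2) = Rational(25, 9)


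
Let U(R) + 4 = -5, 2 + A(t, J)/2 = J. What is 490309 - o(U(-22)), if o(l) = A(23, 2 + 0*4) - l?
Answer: 490300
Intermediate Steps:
A(t, J) = -4 + 2*J
U(R) = -9 (U(R) = -4 - 5 = -9)
o(l) = -l (o(l) = (-4 + 2*(2 + 0*4)) - l = (-4 + 2*(2 + 0)) - l = (-4 + 2*2) - l = (-4 + 4) - l = 0 - l = -l)
490309 - o(U(-22)) = 490309 - (-1)*(-9) = 490309 - 1*9 = 490309 - 9 = 490300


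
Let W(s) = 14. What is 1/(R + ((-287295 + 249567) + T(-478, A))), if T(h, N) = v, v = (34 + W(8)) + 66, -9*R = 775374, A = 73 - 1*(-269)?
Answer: -3/371300 ≈ -8.0797e-6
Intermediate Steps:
A = 342 (A = 73 + 269 = 342)
R = -258458/3 (R = -⅑*775374 = -258458/3 ≈ -86153.)
v = 114 (v = (34 + 14) + 66 = 48 + 66 = 114)
T(h, N) = 114
1/(R + ((-287295 + 249567) + T(-478, A))) = 1/(-258458/3 + ((-287295 + 249567) + 114)) = 1/(-258458/3 + (-37728 + 114)) = 1/(-258458/3 - 37614) = 1/(-371300/3) = -3/371300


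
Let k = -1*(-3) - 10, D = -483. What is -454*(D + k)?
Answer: 222460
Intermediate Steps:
k = -7 (k = 3 - 10 = -7)
-454*(D + k) = -454*(-483 - 7) = -454*(-490) = 222460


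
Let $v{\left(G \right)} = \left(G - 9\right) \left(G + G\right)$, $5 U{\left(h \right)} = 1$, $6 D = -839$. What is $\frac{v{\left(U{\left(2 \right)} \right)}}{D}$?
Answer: $\frac{528}{20975} \approx 0.025173$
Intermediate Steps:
$D = - \frac{839}{6}$ ($D = \frac{1}{6} \left(-839\right) = - \frac{839}{6} \approx -139.83$)
$U{\left(h \right)} = \frac{1}{5}$ ($U{\left(h \right)} = \frac{1}{5} \cdot 1 = \frac{1}{5}$)
$v{\left(G \right)} = 2 G \left(-9 + G\right)$ ($v{\left(G \right)} = \left(-9 + G\right) 2 G = 2 G \left(-9 + G\right)$)
$\frac{v{\left(U{\left(2 \right)} \right)}}{D} = \frac{2 \cdot \frac{1}{5} \left(-9 + \frac{1}{5}\right)}{- \frac{839}{6}} = 2 \cdot \frac{1}{5} \left(- \frac{44}{5}\right) \left(- \frac{6}{839}\right) = \left(- \frac{88}{25}\right) \left(- \frac{6}{839}\right) = \frac{528}{20975}$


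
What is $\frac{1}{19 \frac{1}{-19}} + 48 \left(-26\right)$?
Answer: $-1249$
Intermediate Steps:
$\frac{1}{19 \frac{1}{-19}} + 48 \left(-26\right) = \frac{1}{19 \left(- \frac{1}{19}\right)} - 1248 = \frac{1}{-1} - 1248 = -1 - 1248 = -1249$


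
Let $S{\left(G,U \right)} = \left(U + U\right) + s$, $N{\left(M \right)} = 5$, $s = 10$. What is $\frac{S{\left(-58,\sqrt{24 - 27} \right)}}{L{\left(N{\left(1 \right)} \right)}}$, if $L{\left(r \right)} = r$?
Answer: $2 + \frac{2 i \sqrt{3}}{5} \approx 2.0 + 0.69282 i$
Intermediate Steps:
$S{\left(G,U \right)} = 10 + 2 U$ ($S{\left(G,U \right)} = \left(U + U\right) + 10 = 2 U + 10 = 10 + 2 U$)
$\frac{S{\left(-58,\sqrt{24 - 27} \right)}}{L{\left(N{\left(1 \right)} \right)}} = \frac{10 + 2 \sqrt{24 - 27}}{5} = \left(10 + 2 \sqrt{-3}\right) \frac{1}{5} = \left(10 + 2 i \sqrt{3}\right) \frac{1}{5} = 2 + \frac{2 i \sqrt{3}}{5}$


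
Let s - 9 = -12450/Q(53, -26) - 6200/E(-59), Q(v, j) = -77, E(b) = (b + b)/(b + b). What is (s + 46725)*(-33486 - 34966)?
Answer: -214498996736/77 ≈ -2.7857e+9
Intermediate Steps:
E(b) = 1 (E(b) = (2*b)/((2*b)) = (2*b)*(1/(2*b)) = 1)
s = -464257/77 (s = 9 + (-12450/(-77) - 6200/1) = 9 + (-12450*(-1/77) - 6200*1) = 9 + (12450/77 - 6200) = 9 - 464950/77 = -464257/77 ≈ -6029.3)
(s + 46725)*(-33486 - 34966) = (-464257/77 + 46725)*(-33486 - 34966) = (3133568/77)*(-68452) = -214498996736/77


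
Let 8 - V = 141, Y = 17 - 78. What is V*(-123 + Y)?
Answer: 24472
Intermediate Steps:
Y = -61
V = -133 (V = 8 - 1*141 = 8 - 141 = -133)
V*(-123 + Y) = -133*(-123 - 61) = -133*(-184) = 24472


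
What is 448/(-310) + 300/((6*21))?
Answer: 3046/3255 ≈ 0.93579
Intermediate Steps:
448/(-310) + 300/((6*21)) = 448*(-1/310) + 300/126 = -224/155 + 300*(1/126) = -224/155 + 50/21 = 3046/3255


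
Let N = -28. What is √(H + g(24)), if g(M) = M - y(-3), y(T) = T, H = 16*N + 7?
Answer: 3*I*√46 ≈ 20.347*I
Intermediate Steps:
H = -441 (H = 16*(-28) + 7 = -448 + 7 = -441)
g(M) = 3 + M (g(M) = M - 1*(-3) = M + 3 = 3 + M)
√(H + g(24)) = √(-441 + (3 + 24)) = √(-441 + 27) = √(-414) = 3*I*√46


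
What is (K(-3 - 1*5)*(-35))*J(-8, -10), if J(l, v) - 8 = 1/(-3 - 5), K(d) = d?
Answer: 2205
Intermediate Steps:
J(l, v) = 63/8 (J(l, v) = 8 + 1/(-3 - 5) = 8 + 1/(-8) = 8 - 1/8 = 63/8)
(K(-3 - 1*5)*(-35))*J(-8, -10) = ((-3 - 1*5)*(-35))*(63/8) = ((-3 - 5)*(-35))*(63/8) = -8*(-35)*(63/8) = 280*(63/8) = 2205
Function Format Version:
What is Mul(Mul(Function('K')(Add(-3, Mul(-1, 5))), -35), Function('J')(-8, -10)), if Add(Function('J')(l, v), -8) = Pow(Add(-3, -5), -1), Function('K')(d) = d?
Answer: 2205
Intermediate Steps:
Function('J')(l, v) = Rational(63, 8) (Function('J')(l, v) = Add(8, Pow(Add(-3, -5), -1)) = Add(8, Pow(-8, -1)) = Add(8, Rational(-1, 8)) = Rational(63, 8))
Mul(Mul(Function('K')(Add(-3, Mul(-1, 5))), -35), Function('J')(-8, -10)) = Mul(Mul(Add(-3, Mul(-1, 5)), -35), Rational(63, 8)) = Mul(Mul(Add(-3, -5), -35), Rational(63, 8)) = Mul(Mul(-8, -35), Rational(63, 8)) = Mul(280, Rational(63, 8)) = 2205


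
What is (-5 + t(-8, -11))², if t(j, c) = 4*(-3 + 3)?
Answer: 25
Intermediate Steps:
t(j, c) = 0 (t(j, c) = 4*0 = 0)
(-5 + t(-8, -11))² = (-5 + 0)² = (-5)² = 25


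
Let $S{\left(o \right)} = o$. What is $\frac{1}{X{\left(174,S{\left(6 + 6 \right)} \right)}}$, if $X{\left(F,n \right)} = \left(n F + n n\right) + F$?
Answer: $\frac{1}{2406} \approx 0.00041563$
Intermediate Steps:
$X{\left(F,n \right)} = F + n^{2} + F n$ ($X{\left(F,n \right)} = \left(F n + n^{2}\right) + F = \left(n^{2} + F n\right) + F = F + n^{2} + F n$)
$\frac{1}{X{\left(174,S{\left(6 + 6 \right)} \right)}} = \frac{1}{174 + \left(6 + 6\right)^{2} + 174 \left(6 + 6\right)} = \frac{1}{174 + 12^{2} + 174 \cdot 12} = \frac{1}{174 + 144 + 2088} = \frac{1}{2406}$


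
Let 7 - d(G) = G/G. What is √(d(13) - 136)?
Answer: I*√130 ≈ 11.402*I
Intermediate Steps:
d(G) = 6 (d(G) = 7 - G/G = 7 - 1*1 = 7 - 1 = 6)
√(d(13) - 136) = √(6 - 136) = √(-130) = I*√130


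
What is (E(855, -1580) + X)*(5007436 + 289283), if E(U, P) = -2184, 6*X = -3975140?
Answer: -3520767961906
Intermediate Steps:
X = -1987570/3 (X = (⅙)*(-3975140) = -1987570/3 ≈ -6.6252e+5)
(E(855, -1580) + X)*(5007436 + 289283) = (-2184 - 1987570/3)*(5007436 + 289283) = -1994122/3*5296719 = -3520767961906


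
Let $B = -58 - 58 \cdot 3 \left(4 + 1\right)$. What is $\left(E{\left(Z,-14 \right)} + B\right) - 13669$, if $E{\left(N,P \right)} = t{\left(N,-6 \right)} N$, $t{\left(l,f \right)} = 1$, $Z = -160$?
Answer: $-14757$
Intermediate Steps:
$E{\left(N,P \right)} = N$ ($E{\left(N,P \right)} = 1 N = N$)
$B = -928$ ($B = -58 - 58 \cdot 3 \cdot 5 = -58 - 870 = -928$)
$\left(E{\left(Z,-14 \right)} + B\right) - 13669 = \left(-160 - 928\right) - 13669 = -1088 - 13669 = -14757$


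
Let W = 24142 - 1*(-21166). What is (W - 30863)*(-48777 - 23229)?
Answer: -1040126670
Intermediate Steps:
W = 45308 (W = 24142 + 21166 = 45308)
(W - 30863)*(-48777 - 23229) = (45308 - 30863)*(-48777 - 23229) = 14445*(-72006) = -1040126670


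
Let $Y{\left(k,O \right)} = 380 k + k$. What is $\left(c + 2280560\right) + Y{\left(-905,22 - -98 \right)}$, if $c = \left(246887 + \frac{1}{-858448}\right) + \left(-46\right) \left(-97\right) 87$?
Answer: $\frac{2206929022527}{858448} \approx 2.5708 \cdot 10^{6}$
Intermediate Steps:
$Y{\left(k,O \right)} = 381 k$
$c = \frac{545184014287}{858448}$ ($c = \left(246887 - \frac{1}{858448}\right) + 4462 \cdot 87 = \frac{211939651375}{858448} + 388194 = \frac{545184014287}{858448} \approx 6.3508 \cdot 10^{5}$)
$\left(c + 2280560\right) + Y{\left(-905,22 - -98 \right)} = \left(\frac{545184014287}{858448} + 2280560\right) + 381 \left(-905\right) = \frac{2502926185167}{858448} - 344805 = \frac{2206929022527}{858448}$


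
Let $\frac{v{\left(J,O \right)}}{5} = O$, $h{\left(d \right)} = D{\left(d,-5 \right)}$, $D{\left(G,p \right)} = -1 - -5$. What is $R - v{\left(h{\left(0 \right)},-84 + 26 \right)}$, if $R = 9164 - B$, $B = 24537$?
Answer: $-15083$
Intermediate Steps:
$D{\left(G,p \right)} = 4$ ($D{\left(G,p \right)} = -1 + 5 = 4$)
$h{\left(d \right)} = 4$
$v{\left(J,O \right)} = 5 O$
$R = -15373$ ($R = 9164 - 24537 = -15373$)
$R - v{\left(h{\left(0 \right)},-84 + 26 \right)} = -15373 - 5 \left(-84 + 26\right) = -15373 - 5 \left(-58\right) = -15373 - -290 = -15373 + 290 = -15083$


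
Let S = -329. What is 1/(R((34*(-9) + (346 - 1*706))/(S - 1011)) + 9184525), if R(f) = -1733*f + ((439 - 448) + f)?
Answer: 335/3076524482 ≈ 1.0889e-7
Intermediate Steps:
R(f) = -9 - 1732*f (R(f) = -1733*f + (-9 + f) = -9 - 1732*f)
1/(R((34*(-9) + (346 - 1*706))/(S - 1011)) + 9184525) = 1/((-9 - 1732*(34*(-9) + (346 - 1*706))/(-329 - 1011)) + 9184525) = 1/((-9 - 1732*(-306 + (346 - 706))/(-1340)) + 9184525) = 1/((-9 - 1732*(-306 - 360)*(-1)/1340) + 9184525) = 1/((-9 - (-1153512)*(-1)/1340) + 9184525) = 1/((-9 - 1732*333/670) + 9184525) = 1/((-9 - 288378/335) + 9184525) = 1/(-291393/335 + 9184525) = 1/(3076524482/335) = 335/3076524482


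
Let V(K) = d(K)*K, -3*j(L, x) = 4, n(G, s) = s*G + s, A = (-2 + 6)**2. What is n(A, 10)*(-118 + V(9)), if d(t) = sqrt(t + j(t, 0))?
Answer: -20060 + 510*sqrt(69) ≈ -15824.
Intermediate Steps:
A = 16 (A = 4**2 = 16)
n(G, s) = s + G*s (n(G, s) = G*s + s = s + G*s)
j(L, x) = -4/3 (j(L, x) = -1/3*4 = -4/3)
d(t) = sqrt(-4/3 + t) (d(t) = sqrt(t - 4/3) = sqrt(-4/3 + t))
V(K) = K*sqrt(-12 + 9*K)/3 (V(K) = (sqrt(-12 + 9*K)/3)*K = K*sqrt(-12 + 9*K)/3)
n(A, 10)*(-118 + V(9)) = (10*(1 + 16))*(-118 + (1/3)*9*sqrt(-12 + 9*9)) = (10*17)*(-118 + (1/3)*9*sqrt(-12 + 81)) = 170*(-118 + (1/3)*9*sqrt(69)) = 170*(-118 + 3*sqrt(69)) = -20060 + 510*sqrt(69)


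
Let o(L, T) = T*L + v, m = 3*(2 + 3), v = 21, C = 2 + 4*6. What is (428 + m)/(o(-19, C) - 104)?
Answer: -443/577 ≈ -0.76776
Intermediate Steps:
C = 26 (C = 2 + 24 = 26)
m = 15 (m = 3*5 = 15)
o(L, T) = 21 + L*T (o(L, T) = T*L + 21 = L*T + 21 = 21 + L*T)
(428 + m)/(o(-19, C) - 104) = (428 + 15)/((21 - 19*26) - 104) = 443/((21 - 494) - 104) = 443/(-473 - 104) = 443/(-577) = 443*(-1/577) = -443/577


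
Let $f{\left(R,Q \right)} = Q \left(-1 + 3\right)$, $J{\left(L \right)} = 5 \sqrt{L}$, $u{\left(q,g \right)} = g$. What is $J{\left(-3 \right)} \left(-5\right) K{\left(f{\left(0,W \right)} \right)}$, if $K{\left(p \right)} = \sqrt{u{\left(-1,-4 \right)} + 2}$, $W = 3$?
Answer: $25 \sqrt{6} \approx 61.237$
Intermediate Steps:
$f{\left(R,Q \right)} = 2 Q$ ($f{\left(R,Q \right)} = Q 2 = 2 Q$)
$K{\left(p \right)} = i \sqrt{2}$ ($K{\left(p \right)} = \sqrt{-4 + 2} = \sqrt{-2} = i \sqrt{2}$)
$J{\left(-3 \right)} \left(-5\right) K{\left(f{\left(0,W \right)} \right)} = 5 \sqrt{-3} \left(-5\right) i \sqrt{2} = 5 i \sqrt{3} \left(-5\right) i \sqrt{2} = - 25 i \sqrt{3} i \sqrt{2} = 25 \sqrt{6}$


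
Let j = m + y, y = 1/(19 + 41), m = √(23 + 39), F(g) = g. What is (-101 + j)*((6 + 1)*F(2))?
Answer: -42413/30 + 14*√62 ≈ -1303.5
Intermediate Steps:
m = √62 ≈ 7.8740
y = 1/60 ≈ 0.016667
j = 1/60 + √62 (j = √62 + 1/60 = 1/60 + √62 ≈ 7.8907)
(-101 + j)*((6 + 1)*F(2)) = (-101 + (1/60 + √62))*((6 + 1)*2) = (-6059/60 + √62)*(7*2) = (-6059/60 + √62)*14 = -42413/30 + 14*√62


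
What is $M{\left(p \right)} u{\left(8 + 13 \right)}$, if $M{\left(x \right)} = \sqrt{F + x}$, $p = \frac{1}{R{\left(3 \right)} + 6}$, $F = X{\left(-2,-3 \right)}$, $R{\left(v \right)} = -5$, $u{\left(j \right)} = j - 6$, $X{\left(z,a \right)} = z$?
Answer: $15 i \approx 15.0 i$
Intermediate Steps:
$u{\left(j \right)} = -6 + j$
$F = -2$
$p = 1$ ($p = \frac{1}{-5 + 6} = 1^{-1} = 1$)
$M{\left(x \right)} = \sqrt{-2 + x}$
$M{\left(p \right)} u{\left(8 + 13 \right)} = \sqrt{-2 + 1} \left(-6 + \left(8 + 13\right)\right) = \sqrt{-1} \left(-6 + 21\right) = i 15 = 15 i$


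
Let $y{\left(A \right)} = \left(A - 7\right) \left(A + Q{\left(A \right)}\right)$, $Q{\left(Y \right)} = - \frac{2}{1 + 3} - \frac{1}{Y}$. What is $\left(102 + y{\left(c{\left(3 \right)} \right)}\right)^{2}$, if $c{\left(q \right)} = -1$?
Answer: $11236$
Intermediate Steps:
$Q{\left(Y \right)} = - \frac{1}{2} - \frac{1}{Y}$ ($Q{\left(Y \right)} = - \frac{2}{4} - \frac{1}{Y} = \left(-2\right) \frac{1}{4} - \frac{1}{Y} = - \frac{1}{2} - \frac{1}{Y}$)
$y{\left(A \right)} = \left(-7 + A\right) \left(A + \frac{-2 - A}{2 A}\right)$ ($y{\left(A \right)} = \left(A - 7\right) \left(A + \frac{-2 - A}{2 A}\right) = \left(-7 + A\right) \left(A + \frac{-2 - A}{2 A}\right)$)
$\left(102 + y{\left(c{\left(3 \right)} \right)}\right)^{2} = \left(102 + \left(\frac{5}{2} + \left(-1\right)^{2} + \frac{7}{-1} - - \frac{15}{2}\right)\right)^{2} = \left(102 + \left(\frac{5}{2} + 1 + 7 \left(-1\right) + \frac{15}{2}\right)\right)^{2} = \left(102 + \left(\frac{5}{2} + 1 - 7 + \frac{15}{2}\right)\right)^{2} = \left(102 + 4\right)^{2} = 106^{2} = 11236$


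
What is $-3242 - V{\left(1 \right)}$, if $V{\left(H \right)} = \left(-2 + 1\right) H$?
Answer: $-3241$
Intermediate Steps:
$V{\left(H \right)} = - H$
$-3242 - V{\left(1 \right)} = -3242 - \left(-1\right) 1 = -3242 - -1 = -3242 + 1 = -3241$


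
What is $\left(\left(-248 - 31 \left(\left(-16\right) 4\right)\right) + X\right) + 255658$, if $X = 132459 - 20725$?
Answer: $369128$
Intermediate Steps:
$X = 111734$
$\left(\left(-248 - 31 \left(\left(-16\right) 4\right)\right) + X\right) + 255658 = \left(\left(-248 - 31 \left(\left(-16\right) 4\right)\right) + 111734\right) + 255658 = \left(\left(-248 - -1984\right) + 111734\right) + 255658 = \left(\left(-248 + 1984\right) + 111734\right) + 255658 = \left(1736 + 111734\right) + 255658 = 113470 + 255658 = 369128$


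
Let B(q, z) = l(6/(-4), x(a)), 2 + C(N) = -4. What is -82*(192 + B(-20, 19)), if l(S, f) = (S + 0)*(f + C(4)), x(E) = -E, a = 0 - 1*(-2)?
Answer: -16728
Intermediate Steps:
C(N) = -6 (C(N) = -2 - 4 = -6)
a = 2 (a = 0 + 2 = 2)
l(S, f) = S*(-6 + f) (l(S, f) = (S + 0)*(f - 6) = S*(-6 + f))
B(q, z) = 12 (B(q, z) = (6/(-4))*(-6 - 1*2) = (6*(-1/4))*(-6 - 2) = -3/2*(-8) = 12)
-82*(192 + B(-20, 19)) = -82*(192 + 12) = -82*204 = -16728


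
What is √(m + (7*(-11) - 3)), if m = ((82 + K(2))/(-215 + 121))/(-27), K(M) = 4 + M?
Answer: 2*I*√3577029/423 ≈ 8.9423*I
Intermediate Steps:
m = 44/1269 (m = ((82 + (4 + 2))/(-215 + 121))/(-27) = ((82 + 6)/(-94))*(-1/27) = (88*(-1/94))*(-1/27) = -44/47*(-1/27) = 44/1269 ≈ 0.034673)
√(m + (7*(-11) - 3)) = √(44/1269 + (7*(-11) - 3)) = √(44/1269 + (-77 - 3)) = √(44/1269 - 80) = √(-101476/1269) = 2*I*√3577029/423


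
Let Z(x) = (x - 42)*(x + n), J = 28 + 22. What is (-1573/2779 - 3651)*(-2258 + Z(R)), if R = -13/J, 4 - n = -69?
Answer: 9662048203833/496250 ≈ 1.9470e+7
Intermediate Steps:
J = 50
n = 73 (n = 4 - 1*(-69) = 4 + 69 = 73)
R = -13/50 ≈ -0.26000
Z(x) = (-42 + x)*(73 + x) (Z(x) = (x - 42)*(x + 73) = (-42 + x)*(73 + x))
(-1573/2779 - 3651)*(-2258 + Z(R)) = (-1573/2779 - 3651)*(-2258 + (-3066 + (-13/50)² + 31*(-13/50))) = (-1573*1/2779 - 3651)*(-2258 + (-3066 + 169/2500 - 403/50)) = (-1573/2779 - 3651)*(-2258 - 7684981/2500) = -10147702/2779*(-13329981/2500) = 9662048203833/496250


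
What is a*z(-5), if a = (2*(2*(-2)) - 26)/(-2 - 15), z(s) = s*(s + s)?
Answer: 100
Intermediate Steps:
z(s) = 2*s**2 (z(s) = s*(2*s) = 2*s**2)
a = 2 (a = (2*(-4) - 26)/(-17) = (-8 - 26)*(-1/17) = -34*(-1/17) = 2)
a*z(-5) = 2*(2*(-5)**2) = 2*(2*25) = 2*50 = 100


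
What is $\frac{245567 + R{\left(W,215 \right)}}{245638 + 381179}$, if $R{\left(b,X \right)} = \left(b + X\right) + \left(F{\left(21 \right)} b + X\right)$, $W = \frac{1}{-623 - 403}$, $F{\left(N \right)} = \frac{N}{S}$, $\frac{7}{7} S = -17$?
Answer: $\frac{2145339839}{5466471057} \approx 0.39245$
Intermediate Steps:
$S = -17$
$F{\left(N \right)} = - \frac{N}{17}$ ($F{\left(N \right)} = \frac{N}{-17} = N \left(- \frac{1}{17}\right) = - \frac{N}{17}$)
$W = - \frac{1}{1026}$ ($W = \frac{1}{-1026} = - \frac{1}{1026} \approx -0.00097466$)
$R{\left(b,X \right)} = 2 X - \frac{4 b}{17}$ ($R{\left(b,X \right)} = \left(b + X\right) + \left(\left(- \frac{1}{17}\right) 21 b + X\right) = \left(X + b\right) + \left(- \frac{21 b}{17} + X\right) = \left(X + b\right) + \left(X - \frac{21 b}{17}\right) = 2 X - \frac{4 b}{17}$)
$\frac{245567 + R{\left(W,215 \right)}}{245638 + 381179} = \frac{245567 + \left(2 \cdot 215 - - \frac{2}{8721}\right)}{245638 + 381179} = \frac{245567 + \left(430 + \frac{2}{8721}\right)}{626817} = \left(245567 + \frac{3750032}{8721}\right) \frac{1}{626817} = \frac{2145339839}{8721} \cdot \frac{1}{626817} = \frac{2145339839}{5466471057}$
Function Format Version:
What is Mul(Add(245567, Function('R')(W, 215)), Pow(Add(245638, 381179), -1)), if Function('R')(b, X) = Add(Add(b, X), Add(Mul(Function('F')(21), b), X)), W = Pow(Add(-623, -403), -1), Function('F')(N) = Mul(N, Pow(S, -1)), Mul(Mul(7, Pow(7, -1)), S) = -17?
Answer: Rational(2145339839, 5466471057) ≈ 0.39245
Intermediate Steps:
S = -17
Function('F')(N) = Mul(Rational(-1, 17), N) (Function('F')(N) = Mul(N, Pow(-17, -1)) = Mul(N, Rational(-1, 17)) = Mul(Rational(-1, 17), N))
W = Rational(-1, 1026) (W = Pow(-1026, -1) = Rational(-1, 1026) ≈ -0.00097466)
Function('R')(b, X) = Add(Mul(2, X), Mul(Rational(-4, 17), b)) (Function('R')(b, X) = Add(Add(b, X), Add(Mul(Mul(Rational(-1, 17), 21), b), X)) = Add(Add(X, b), Add(Mul(Rational(-21, 17), b), X)) = Add(Add(X, b), Add(X, Mul(Rational(-21, 17), b))) = Add(Mul(2, X), Mul(Rational(-4, 17), b)))
Mul(Add(245567, Function('R')(W, 215)), Pow(Add(245638, 381179), -1)) = Mul(Add(245567, Add(Mul(2, 215), Mul(Rational(-4, 17), Rational(-1, 1026)))), Pow(Add(245638, 381179), -1)) = Mul(Add(245567, Add(430, Rational(2, 8721))), Pow(626817, -1)) = Mul(Add(245567, Rational(3750032, 8721)), Rational(1, 626817)) = Mul(Rational(2145339839, 8721), Rational(1, 626817)) = Rational(2145339839, 5466471057)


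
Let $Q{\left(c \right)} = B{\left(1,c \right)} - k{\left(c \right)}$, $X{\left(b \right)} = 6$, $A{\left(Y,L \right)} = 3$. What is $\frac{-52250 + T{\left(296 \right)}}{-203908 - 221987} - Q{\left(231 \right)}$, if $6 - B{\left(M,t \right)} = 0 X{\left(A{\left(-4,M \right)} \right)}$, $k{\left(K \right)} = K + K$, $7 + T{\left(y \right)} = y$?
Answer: $\frac{194260081}{425895} \approx 456.12$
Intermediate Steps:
$T{\left(y \right)} = -7 + y$
$k{\left(K \right)} = 2 K$
$B{\left(M,t \right)} = 6$ ($B{\left(M,t \right)} = 6 - 0 \cdot 6 = 6 - 0 = 6 + 0 = 6$)
$Q{\left(c \right)} = 6 - 2 c$
$\frac{-52250 + T{\left(296 \right)}}{-203908 - 221987} - Q{\left(231 \right)} = \frac{-52250 + \left(-7 + 296\right)}{-203908 - 221987} - \left(6 - 462\right) = \frac{-52250 + 289}{-425895} - \left(6 - 462\right) = \left(-51961\right) \left(- \frac{1}{425895}\right) - -456 = \frac{51961}{425895} + 456 = \frac{194260081}{425895}$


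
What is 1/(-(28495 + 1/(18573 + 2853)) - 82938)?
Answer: -21426/2387563459 ≈ -8.9740e-6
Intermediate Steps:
1/(-(28495 + 1/(18573 + 2853)) - 82938) = 1/(-(28495 + 1/21426) - 82938) = 1/(-1*610533871/21426 - 82938) = 1/(-610533871/21426 - 82938) = 1/(-2387563459/21426) = -21426/2387563459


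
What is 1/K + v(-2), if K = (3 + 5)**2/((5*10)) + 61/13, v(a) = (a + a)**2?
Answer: 31381/1941 ≈ 16.167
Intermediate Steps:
v(a) = 4*a**2 (v(a) = (2*a)**2 = 4*a**2)
K = 1941/325 (K = 8**2/50 + 61*(1/13) = 64*(1/50) + 61/13 = 32/25 + 61/13 = 1941/325 ≈ 5.9723)
1/K + v(-2) = 1/(1941/325) + 4*(-2)**2 = 325/1941 + 4*4 = 325/1941 + 16 = 31381/1941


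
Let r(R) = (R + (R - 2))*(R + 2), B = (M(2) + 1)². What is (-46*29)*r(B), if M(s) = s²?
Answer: -1728864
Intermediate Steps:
B = 25 (B = (2² + 1)² = (4 + 1)² = 5² = 25)
r(R) = (-2 + 2*R)*(2 + R) (r(R) = (R + (-2 + R))*(2 + R) = (-2 + 2*R)*(2 + R))
(-46*29)*r(B) = (-46*29)*(-4 + 2*25 + 2*25²) = -1334*(-4 + 50 + 2*625) = -1334*(-4 + 50 + 1250) = -1334*1296 = -1728864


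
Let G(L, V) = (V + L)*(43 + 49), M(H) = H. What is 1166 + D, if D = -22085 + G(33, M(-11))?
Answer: -18895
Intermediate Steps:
G(L, V) = 92*L + 92*V (G(L, V) = (L + V)*92 = 92*L + 92*V)
D = -20061 (D = -22085 + (92*33 + 92*(-11)) = -22085 + (3036 - 1012) = -22085 + 2024 = -20061)
1166 + D = 1166 - 20061 = -18895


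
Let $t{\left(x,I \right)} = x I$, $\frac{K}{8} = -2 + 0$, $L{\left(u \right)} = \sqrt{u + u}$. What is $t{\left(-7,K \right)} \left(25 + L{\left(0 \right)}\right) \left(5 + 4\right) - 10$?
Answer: $25190$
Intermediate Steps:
$L{\left(u \right)} = \sqrt{2} \sqrt{u}$ ($L{\left(u \right)} = \sqrt{2 u} = \sqrt{2} \sqrt{u}$)
$K = -16$ ($K = 8 \left(-2 + 0\right) = 8 \left(-2\right) = -16$)
$t{\left(x,I \right)} = I x$
$t{\left(-7,K \right)} \left(25 + L{\left(0 \right)}\right) \left(5 + 4\right) - 10 = \left(-16\right) \left(-7\right) \left(25 + \sqrt{2} \sqrt{0}\right) \left(5 + 4\right) - 10 = 112 \left(25 + \sqrt{2} \cdot 0\right) 9 - 10 = 112 \left(25 + 0\right) 9 - 10 = 112 \cdot 25 \cdot 9 - 10 = 112 \cdot 225 - 10 = 25200 - 10 = 25190$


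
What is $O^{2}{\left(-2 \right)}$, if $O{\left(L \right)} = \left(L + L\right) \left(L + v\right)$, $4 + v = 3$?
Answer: $144$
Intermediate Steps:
$v = -1$ ($v = -4 + 3 = -1$)
$O{\left(L \right)} = 2 L \left(-1 + L\right)$ ($O{\left(L \right)} = \left(L + L\right) \left(L - 1\right) = 2 L \left(-1 + L\right)$)
$O^{2}{\left(-2 \right)} = \left(2 \left(-2\right) \left(-1 - 2\right)\right)^{2} = \left(2 \left(-2\right) \left(-3\right)\right)^{2} = 12^{2} = 144$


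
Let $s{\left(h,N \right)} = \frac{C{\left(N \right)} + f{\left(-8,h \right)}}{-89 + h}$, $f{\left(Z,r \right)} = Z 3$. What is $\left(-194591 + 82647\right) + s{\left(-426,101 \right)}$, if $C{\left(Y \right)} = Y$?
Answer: $- \frac{57651237}{515} \approx -1.1194 \cdot 10^{5}$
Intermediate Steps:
$f{\left(Z,r \right)} = 3 Z$
$s{\left(h,N \right)} = \frac{-24 + N}{-89 + h}$ ($s{\left(h,N \right)} = \frac{N + 3 \left(-8\right)}{-89 + h} = \frac{N - 24}{-89 + h} = \frac{-24 + N}{-89 + h}$)
$\left(-194591 + 82647\right) + s{\left(-426,101 \right)} = \left(-194591 + 82647\right) + \frac{-24 + 101}{-89 - 426} = -111944 + \frac{1}{-515} \cdot 77 = -111944 - \frac{77}{515} = - \frac{57651237}{515}$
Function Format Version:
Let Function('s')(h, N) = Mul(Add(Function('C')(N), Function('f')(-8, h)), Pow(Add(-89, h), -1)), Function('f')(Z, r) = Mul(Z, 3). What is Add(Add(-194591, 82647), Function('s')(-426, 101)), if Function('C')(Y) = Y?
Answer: Rational(-57651237, 515) ≈ -1.1194e+5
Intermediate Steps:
Function('f')(Z, r) = Mul(3, Z)
Function('s')(h, N) = Mul(Pow(Add(-89, h), -1), Add(-24, N)) (Function('s')(h, N) = Mul(Add(N, Mul(3, -8)), Pow(Add(-89, h), -1)) = Mul(Add(N, -24), Pow(Add(-89, h), -1)) = Mul(Add(-24, N), Pow(Add(-89, h), -1)) = Mul(Pow(Add(-89, h), -1), Add(-24, N)))
Add(Add(-194591, 82647), Function('s')(-426, 101)) = Add(Add(-194591, 82647), Mul(Pow(Add(-89, -426), -1), Add(-24, 101))) = Add(-111944, Mul(Pow(-515, -1), 77)) = Add(-111944, Mul(Rational(-1, 515), 77)) = Add(-111944, Rational(-77, 515)) = Rational(-57651237, 515)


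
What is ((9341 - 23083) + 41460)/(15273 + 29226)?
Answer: 27718/44499 ≈ 0.62289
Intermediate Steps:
((9341 - 23083) + 41460)/(15273 + 29226) = (-13742 + 41460)/44499 = 27718*(1/44499) = 27718/44499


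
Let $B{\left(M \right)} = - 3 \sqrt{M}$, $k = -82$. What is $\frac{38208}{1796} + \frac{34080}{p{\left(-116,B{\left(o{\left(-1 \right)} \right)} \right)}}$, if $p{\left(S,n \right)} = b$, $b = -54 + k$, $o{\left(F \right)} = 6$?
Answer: $- \frac{1750356}{7633} \approx -229.31$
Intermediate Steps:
$b = -136$ ($b = -54 - 82 = -136$)
$p{\left(S,n \right)} = -136$
$\frac{38208}{1796} + \frac{34080}{p{\left(-116,B{\left(o{\left(-1 \right)} \right)} \right)}} = \frac{38208}{1796} + \frac{34080}{-136} = 38208 \cdot \frac{1}{1796} + 34080 \left(- \frac{1}{136}\right) = \frac{9552}{449} - \frac{4260}{17} = - \frac{1750356}{7633}$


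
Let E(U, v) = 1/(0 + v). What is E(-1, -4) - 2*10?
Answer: -81/4 ≈ -20.250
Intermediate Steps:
E(U, v) = 1/v
E(-1, -4) - 2*10 = 1/(-4) - 2*10 = -¼ - 20 = -81/4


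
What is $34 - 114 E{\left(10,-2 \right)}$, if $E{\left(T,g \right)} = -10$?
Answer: $1174$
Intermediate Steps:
$34 - 114 E{\left(10,-2 \right)} = 34 - -1140 = 34 + 1140 = 1174$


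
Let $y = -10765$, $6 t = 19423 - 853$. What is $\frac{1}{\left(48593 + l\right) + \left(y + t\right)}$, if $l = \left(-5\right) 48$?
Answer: $\frac{1}{40683} \approx 2.458 \cdot 10^{-5}$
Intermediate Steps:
$l = -240$
$t = 3095$ ($t = \frac{19423 - 853}{6} = \frac{1}{6} \cdot 18570 = 3095$)
$\frac{1}{\left(48593 + l\right) + \left(y + t\right)} = \frac{1}{\left(48593 - 240\right) + \left(-10765 + 3095\right)} = \frac{1}{48353 - 7670} = \frac{1}{40683}$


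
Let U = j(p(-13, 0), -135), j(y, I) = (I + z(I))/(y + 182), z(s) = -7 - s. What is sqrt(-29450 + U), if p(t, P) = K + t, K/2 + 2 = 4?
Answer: I*sqrt(881410261)/173 ≈ 171.61*I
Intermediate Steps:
K = 4 (K = -4 + 2*4 = -4 + 8 = 4)
p(t, P) = 4 + t
j(y, I) = -7/(182 + y) (j(y, I) = (I + (-7 - I))/(y + 182) = -7/(182 + y))
U = -7/173 (U = -7/(182 + (4 - 13)) = -7/(182 - 9) = -7/173 ≈ -0.040462)
sqrt(-29450 + U) = sqrt(-29450 - 7/173) = sqrt(-5094857/173) = I*sqrt(881410261)/173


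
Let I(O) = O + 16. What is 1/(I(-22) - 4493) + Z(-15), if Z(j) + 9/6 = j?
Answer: -148469/8998 ≈ -16.500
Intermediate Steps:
I(O) = 16 + O
Z(j) = -3/2 + j
1/(I(-22) - 4493) + Z(-15) = 1/((16 - 22) - 4493) + (-3/2 - 15) = 1/(-6 - 4493) - 33/2 = 1/(-4499) - 33/2 = -1/4499 - 33/2 = -148469/8998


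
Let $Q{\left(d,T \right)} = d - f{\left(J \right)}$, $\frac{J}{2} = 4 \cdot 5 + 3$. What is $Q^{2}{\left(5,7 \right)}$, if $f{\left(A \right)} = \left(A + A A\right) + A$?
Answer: $4853209$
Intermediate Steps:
$J = 46$ ($J = 2 \left(4 \cdot 5 + 3\right) = 2 \left(20 + 3\right) = 2 \cdot 23 = 46$)
$f{\left(A \right)} = A^{2} + 2 A$ ($f{\left(A \right)} = \left(A + A^{2}\right) + A = A^{2} + 2 A$)
$Q{\left(d,T \right)} = -2208 + d$ ($Q{\left(d,T \right)} = d - 46 \left(2 + 46\right) = d - 46 \cdot 48 = d - 2208 = -2208 + d$)
$Q^{2}{\left(5,7 \right)} = \left(-2208 + 5\right)^{2} = \left(-2203\right)^{2} = 4853209$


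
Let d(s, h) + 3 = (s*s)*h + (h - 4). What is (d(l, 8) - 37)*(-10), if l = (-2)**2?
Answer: -920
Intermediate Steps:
l = 4
d(s, h) = -7 + h + h*s**2 (d(s, h) = -3 + ((s*s)*h + (h - 4)) = -3 + (s**2*h + (-4 + h)) = -3 + (h*s**2 + (-4 + h)) = -3 + (-4 + h + h*s**2) = -7 + h + h*s**2)
(d(l, 8) - 37)*(-10) = ((-7 + 8 + 8*4**2) - 37)*(-10) = ((-7 + 8 + 8*16) - 37)*(-10) = ((-7 + 8 + 128) - 37)*(-10) = (129 - 37)*(-10) = 92*(-10) = -920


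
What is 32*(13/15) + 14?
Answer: 626/15 ≈ 41.733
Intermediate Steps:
32*(13/15) + 14 = 416/15 + 14 = 626/15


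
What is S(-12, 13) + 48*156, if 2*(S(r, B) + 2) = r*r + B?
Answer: 15129/2 ≈ 7564.5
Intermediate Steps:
S(r, B) = -2 + B/2 + r²/2 (S(r, B) = -2 + (r*r + B)/2 = -2 + (r² + B)/2 = -2 + (B + r²)/2 = -2 + (B/2 + r²/2) = -2 + B/2 + r²/2)
S(-12, 13) + 48*156 = (-2 + (½)*13 + (½)*(-12)²) + 48*156 = (-2 + 13/2 + (½)*144) + 7488 = (-2 + 13/2 + 72) + 7488 = 153/2 + 7488 = 15129/2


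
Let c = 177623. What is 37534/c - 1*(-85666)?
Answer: 15216289452/177623 ≈ 85666.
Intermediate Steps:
37534/c - 1*(-85666) = 37534/177623 - 1*(-85666) = 37534*(1/177623) + 85666 = 37534/177623 + 85666 = 15216289452/177623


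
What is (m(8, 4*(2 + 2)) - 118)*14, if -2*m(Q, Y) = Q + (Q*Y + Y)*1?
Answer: -2716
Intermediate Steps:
m(Q, Y) = -Q/2 - Y/2 - Q*Y/2 (m(Q, Y) = -(Q + (Q*Y + Y)*1)/2 = -(Q + (Y + Q*Y)*1)/2 = -(Q + (Y + Q*Y))/2 = -(Q + Y + Q*Y)/2 = -Q/2 - Y/2 - Q*Y/2)
(m(8, 4*(2 + 2)) - 118)*14 = ((-½*8 - 2*(2 + 2) - ½*8*4*(2 + 2)) - 118)*14 = ((-4 - 2*4 - ½*8*4*4) - 118)*14 = ((-4 - ½*16 - ½*8*16) - 118)*14 = ((-4 - 8 - 64) - 118)*14 = (-76 - 118)*14 = -194*14 = -2716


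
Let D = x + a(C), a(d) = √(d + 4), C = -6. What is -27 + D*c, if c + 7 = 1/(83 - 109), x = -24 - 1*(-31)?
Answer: -1983/26 - 183*I*√2/26 ≈ -76.269 - 9.9539*I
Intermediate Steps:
a(d) = √(4 + d)
x = 7 (x = -24 + 31 = 7)
c = -183/26 (c = -7 + 1/(83 - 109) = -7 + 1/(-26) = -7 - 1/26 = -183/26 ≈ -7.0385)
D = 7 + I*√2 (D = 7 + √(4 - 6) = 7 + √(-2) = 7 + I*√2 ≈ 7.0 + 1.4142*I)
-27 + D*c = -27 + (7 + I*√2)*(-183/26) = -27 + (-1281/26 - 183*I*√2/26) = -1983/26 - 183*I*√2/26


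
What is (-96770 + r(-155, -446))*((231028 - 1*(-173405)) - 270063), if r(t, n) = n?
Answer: -13062913920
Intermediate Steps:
(-96770 + r(-155, -446))*((231028 - 1*(-173405)) - 270063) = (-96770 - 446)*((231028 - 1*(-173405)) - 270063) = -97216*((231028 + 173405) - 270063) = -97216*(404433 - 270063) = -97216*134370 = -13062913920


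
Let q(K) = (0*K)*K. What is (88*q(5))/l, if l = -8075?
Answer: 0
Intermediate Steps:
q(K) = 0 (q(K) = 0*K = 0)
(88*q(5))/l = (88*0)/(-8075) = 0*(-1/8075) = 0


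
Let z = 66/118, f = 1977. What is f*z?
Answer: 65241/59 ≈ 1105.8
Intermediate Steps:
z = 33/59 (z = 66*(1/118) = 33/59 ≈ 0.55932)
f*z = 1977*(33/59) = 65241/59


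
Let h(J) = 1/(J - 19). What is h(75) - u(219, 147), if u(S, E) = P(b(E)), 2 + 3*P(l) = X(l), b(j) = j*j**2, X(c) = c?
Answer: -177885173/168 ≈ -1.0588e+6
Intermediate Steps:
b(j) = j**3
P(l) = -2/3 + l/3
u(S, E) = -2/3 + E**3/3
h(J) = 1/(-19 + J)
h(75) - u(219, 147) = 1/(-19 + 75) - (-2/3 + (1/3)*147**3) = 1/56 - (-2/3 + (1/3)*3176523) = 1/56 - (-2/3 + 1058841) = 1/56 - 1*3176521/3 = 1/56 - 3176521/3 = -177885173/168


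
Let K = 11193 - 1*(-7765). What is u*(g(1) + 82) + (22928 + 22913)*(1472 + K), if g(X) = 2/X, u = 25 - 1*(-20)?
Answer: 936535410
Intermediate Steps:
u = 45 (u = 25 + 20 = 45)
K = 18958 (K = 11193 + 7765 = 18958)
u*(g(1) + 82) + (22928 + 22913)*(1472 + K) = 45*(2/1 + 82) + (22928 + 22913)*(1472 + 18958) = 45*(2*1 + 82) + 45841*20430 = 45*(2 + 82) + 936531630 = 45*84 + 936531630 = 3780 + 936531630 = 936535410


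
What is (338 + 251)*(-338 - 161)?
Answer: -293911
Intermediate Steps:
(338 + 251)*(-338 - 161) = 589*(-499) = -293911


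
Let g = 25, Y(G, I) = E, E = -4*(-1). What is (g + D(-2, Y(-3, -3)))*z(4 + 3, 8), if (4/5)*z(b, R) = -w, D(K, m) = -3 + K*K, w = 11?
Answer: -715/2 ≈ -357.50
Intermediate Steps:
E = 4
Y(G, I) = 4
D(K, m) = -3 + K**2
z(b, R) = -55/4 (z(b, R) = 5*(-1*11)/4 = (5/4)*(-11) = -55/4)
(g + D(-2, Y(-3, -3)))*z(4 + 3, 8) = (25 + (-3 + (-2)**2))*(-55/4) = (25 + (-3 + 4))*(-55/4) = (25 + 1)*(-55/4) = 26*(-55/4) = -715/2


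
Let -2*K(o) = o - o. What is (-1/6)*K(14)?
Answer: 0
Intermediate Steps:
K(o) = 0 (K(o) = -(o - o)/2 = -½*0 = 0)
(-1/6)*K(14) = -1/6*0 = -1*⅙*0 = -⅙*0 = 0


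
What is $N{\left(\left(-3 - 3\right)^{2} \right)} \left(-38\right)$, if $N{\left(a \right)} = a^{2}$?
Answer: $-49248$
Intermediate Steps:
$N{\left(\left(-3 - 3\right)^{2} \right)} \left(-38\right) = \left(\left(-3 - 3\right)^{2}\right)^{2} \left(-38\right) = \left(\left(-6\right)^{2}\right)^{2} \left(-38\right) = 36^{2} \left(-38\right) = 1296 \left(-38\right) = -49248$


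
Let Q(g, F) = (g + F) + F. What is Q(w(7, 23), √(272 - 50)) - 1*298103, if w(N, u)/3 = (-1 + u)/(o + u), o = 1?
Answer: -1192401/4 + 2*√222 ≈ -2.9807e+5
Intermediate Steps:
w(N, u) = 3*(-1 + u)/(1 + u) (w(N, u) = 3*((-1 + u)/(1 + u)) = 3*(-1 + u)/(1 + u))
Q(g, F) = g + 2*F (Q(g, F) = (F + g) + F = g + 2*F)
Q(w(7, 23), √(272 - 50)) - 1*298103 = (3*(-1 + 23)/(1 + 23) + 2*√(272 - 50)) - 1*298103 = (3*22/24 + 2*√222) - 298103 = (3*(1/24)*22 + 2*√222) - 298103 = (11/4 + 2*√222) - 298103 = -1192401/4 + 2*√222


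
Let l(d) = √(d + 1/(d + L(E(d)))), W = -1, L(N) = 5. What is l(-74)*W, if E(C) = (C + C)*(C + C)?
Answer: -I*√352383/69 ≈ -8.6032*I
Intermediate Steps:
E(C) = 4*C² (E(C) = (2*C)*(2*C) = 4*C²)
l(d) = √(d + 1/(5 + d)) (l(d) = √(d + 1/(d + 5)) = √(d + 1/(5 + d)))
l(-74)*W = √((1 - 74*(5 - 74))/(5 - 74))*(-1) = √((1 - 74*(-69))/(-69))*(-1) = √(-(1 + 5106)/69)*(-1) = √(-1/69*5107)*(-1) = √(-5107/69)*(-1) = (I*√352383/69)*(-1) = -I*√352383/69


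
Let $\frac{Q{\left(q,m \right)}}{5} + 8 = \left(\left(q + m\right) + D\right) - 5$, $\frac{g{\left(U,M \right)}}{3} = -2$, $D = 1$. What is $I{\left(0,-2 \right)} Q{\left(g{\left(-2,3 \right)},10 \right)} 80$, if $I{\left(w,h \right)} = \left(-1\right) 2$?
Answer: $6400$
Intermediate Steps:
$g{\left(U,M \right)} = -6$ ($g{\left(U,M \right)} = 3 \left(-2\right) = -6$)
$Q{\left(q,m \right)} = -60 + 5 m + 5 q$ ($Q{\left(q,m \right)} = -40 + 5 \left(\left(\left(q + m\right) + 1\right) - 5\right) = -40 + 5 \left(\left(\left(m + q\right) + 1\right) - 5\right) = -40 + 5 \left(\left(1 + m + q\right) - 5\right) = -40 + 5 \left(-4 + m + q\right) = -40 + \left(-20 + 5 m + 5 q\right) = -60 + 5 m + 5 q$)
$I{\left(w,h \right)} = -2$
$I{\left(0,-2 \right)} Q{\left(g{\left(-2,3 \right)},10 \right)} 80 = - 2 \left(-60 + 5 \cdot 10 + 5 \left(-6\right)\right) 80 = - 2 \left(-60 + 50 - 30\right) 80 = \left(-2\right) \left(-40\right) 80 = 80 \cdot 80 = 6400$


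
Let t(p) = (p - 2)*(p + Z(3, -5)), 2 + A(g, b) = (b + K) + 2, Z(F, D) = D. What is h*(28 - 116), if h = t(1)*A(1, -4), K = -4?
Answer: 2816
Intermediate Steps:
A(g, b) = -4 + b (A(g, b) = -2 + ((b - 4) + 2) = -2 + ((-4 + b) + 2) = -2 + (-2 + b) = -4 + b)
t(p) = (-5 + p)*(-2 + p) (t(p) = (p - 2)*(p - 5) = (-2 + p)*(-5 + p) = (-5 + p)*(-2 + p))
h = -32 (h = (10 + 1² - 7*1)*(-4 - 4) = (10 + 1 - 7)*(-8) = 4*(-8) = -32)
h*(28 - 116) = -32*(28 - 116) = -32*(-88) = 2816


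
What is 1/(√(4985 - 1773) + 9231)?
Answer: 9231/85208149 - 2*√803/85208149 ≈ 0.00010767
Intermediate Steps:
1/(√(4985 - 1773) + 9231) = 1/(√3212 + 9231) = 1/(2*√803 + 9231) = 1/(9231 + 2*√803)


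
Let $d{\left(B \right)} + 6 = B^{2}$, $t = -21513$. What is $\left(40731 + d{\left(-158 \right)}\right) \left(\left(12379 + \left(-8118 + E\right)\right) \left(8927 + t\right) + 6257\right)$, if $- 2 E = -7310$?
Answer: $-6544235028591$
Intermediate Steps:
$E = 3655$ ($E = \left(- \frac{1}{2}\right) \left(-7310\right) = 3655$)
$d{\left(B \right)} = -6 + B^{2}$
$\left(40731 + d{\left(-158 \right)}\right) \left(\left(12379 + \left(-8118 + E\right)\right) \left(8927 + t\right) + 6257\right) = \left(40731 - \left(6 - \left(-158\right)^{2}\right)\right) \left(\left(12379 + \left(-8118 + 3655\right)\right) \left(8927 - 21513\right) + 6257\right) = \left(40731 + \left(-6 + 24964\right)\right) \left(\left(12379 - 4463\right) \left(-12586\right) + 6257\right) = \left(40731 + 24958\right) \left(7916 \left(-12586\right) + 6257\right) = 65689 \left(-99630776 + 6257\right) = 65689 \left(-99624519\right) = -6544235028591$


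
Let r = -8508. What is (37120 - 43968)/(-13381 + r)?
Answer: 6848/21889 ≈ 0.31285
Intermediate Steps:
(37120 - 43968)/(-13381 + r) = (37120 - 43968)/(-13381 - 8508) = -6848/(-21889) = -6848*(-1/21889) = 6848/21889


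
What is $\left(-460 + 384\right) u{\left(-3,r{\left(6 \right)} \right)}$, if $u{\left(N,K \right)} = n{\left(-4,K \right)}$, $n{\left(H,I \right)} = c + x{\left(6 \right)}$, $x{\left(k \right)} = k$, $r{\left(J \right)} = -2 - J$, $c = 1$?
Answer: $-532$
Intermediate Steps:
$n{\left(H,I \right)} = 7$ ($n{\left(H,I \right)} = 1 + 6 = 7$)
$u{\left(N,K \right)} = 7$
$\left(-460 + 384\right) u{\left(-3,r{\left(6 \right)} \right)} = \left(-460 + 384\right) 7 = \left(-76\right) 7 = -532$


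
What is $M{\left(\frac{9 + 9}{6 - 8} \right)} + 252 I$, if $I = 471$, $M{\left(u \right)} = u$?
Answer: $118683$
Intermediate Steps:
$M{\left(\frac{9 + 9}{6 - 8} \right)} + 252 I = \frac{9 + 9}{6 - 8} + 252 \cdot 471 = \frac{18}{-2} + 118692 = 18 \left(- \frac{1}{2}\right) + 118692 = -9 + 118692 = 118683$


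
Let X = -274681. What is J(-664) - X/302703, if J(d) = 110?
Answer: 33572011/302703 ≈ 110.91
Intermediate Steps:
J(-664) - X/302703 = 110 - (-274681)/302703 = 110 - 1*(-274681/302703) = 110 + 274681/302703 = 33572011/302703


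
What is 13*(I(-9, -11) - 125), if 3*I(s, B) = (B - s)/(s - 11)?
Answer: -48737/30 ≈ -1624.6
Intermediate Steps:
I(s, B) = (B - s)/(3*(-11 + s)) (I(s, B) = ((B - s)/(s - 11))/3 = ((B - s)/(-11 + s))/3 = (B - s)/(3*(-11 + s)))
13*(I(-9, -11) - 125) = 13*((-11 - 1*(-9))/(3*(-11 - 9)) - 125) = 13*((1/3)*(-11 + 9)/(-20) - 125) = 13*((1/3)*(-1/20)*(-2) - 125) = 13*(1/30 - 125) = 13*(-3749/30) = -48737/30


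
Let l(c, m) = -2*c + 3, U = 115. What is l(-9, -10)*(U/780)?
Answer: 161/52 ≈ 3.0962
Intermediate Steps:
l(c, m) = 3 - 2*c
l(-9, -10)*(U/780) = (3 - 2*(-9))*(115/780) = (3 + 18)*(115*(1/780)) = 21*(23/156) = 161/52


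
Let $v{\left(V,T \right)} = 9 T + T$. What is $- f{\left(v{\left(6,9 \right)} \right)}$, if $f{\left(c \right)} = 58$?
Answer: $-58$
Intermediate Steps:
$v{\left(V,T \right)} = 10 T$
$- f{\left(v{\left(6,9 \right)} \right)} = \left(-1\right) 58 = -58$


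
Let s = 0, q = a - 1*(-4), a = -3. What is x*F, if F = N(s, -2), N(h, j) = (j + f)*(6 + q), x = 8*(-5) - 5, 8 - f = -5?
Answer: -3465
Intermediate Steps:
q = 1 (q = -3 - 1*(-4) = -3 + 4 = 1)
f = 13 (f = 8 - 1*(-5) = 8 + 5 = 13)
x = -45 (x = -40 - 5 = -45)
N(h, j) = 91 + 7*j (N(h, j) = (j + 13)*(6 + 1) = (13 + j)*7 = 91 + 7*j)
F = 77 (F = 91 + 7*(-2) = 91 - 14 = 77)
x*F = -45*77 = -3465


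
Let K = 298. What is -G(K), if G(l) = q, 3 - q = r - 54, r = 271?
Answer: 214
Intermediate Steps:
q = -214 (q = 3 - (271 - 54) = 3 - 1*217 = 3 - 217 = -214)
G(l) = -214
-G(K) = -1*(-214) = 214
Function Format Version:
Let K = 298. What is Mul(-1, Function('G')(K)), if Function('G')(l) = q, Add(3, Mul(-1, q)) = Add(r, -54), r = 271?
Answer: 214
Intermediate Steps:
q = -214 (q = Add(3, Mul(-1, Add(271, -54))) = Add(3, Mul(-1, 217)) = Add(3, -217) = -214)
Function('G')(l) = -214
Mul(-1, Function('G')(K)) = Mul(-1, -214) = 214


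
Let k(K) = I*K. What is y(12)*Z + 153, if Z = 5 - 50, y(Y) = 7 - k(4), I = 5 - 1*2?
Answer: 378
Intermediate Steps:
I = 3 (I = 5 - 2 = 3)
k(K) = 3*K
y(Y) = -5 (y(Y) = 7 - 3*4 = 7 - 1*12 = 7 - 12 = -5)
Z = -45
y(12)*Z + 153 = -5*(-45) + 153 = 225 + 153 = 378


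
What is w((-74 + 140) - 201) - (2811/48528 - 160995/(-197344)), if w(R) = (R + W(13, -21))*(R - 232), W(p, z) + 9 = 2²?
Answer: 10250895279017/199514784 ≈ 51379.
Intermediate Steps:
W(p, z) = -5 (W(p, z) = -9 + 2² = -9 + 4 = -5)
w(R) = (-232 + R)*(-5 + R) (w(R) = (R - 5)*(R - 232) = (-5 + R)*(-232 + R) = (-232 + R)*(-5 + R))
w((-74 + 140) - 201) - (2811/48528 - 160995/(-197344)) = (1160 + ((-74 + 140) - 201)² - 237*((-74 + 140) - 201)) - (2811/48528 - 160995/(-197344)) = (1160 + (66 - 201)² - 237*(66 - 201)) - (2811*(1/48528) - 160995*(-1/197344)) = (1160 + (-135)² - 237*(-135)) - (937/16176 + 160995/197344) = (1160 + 18225 + 31995) - 1*174322903/199514784 = 51380 - 174322903/199514784 = 10250895279017/199514784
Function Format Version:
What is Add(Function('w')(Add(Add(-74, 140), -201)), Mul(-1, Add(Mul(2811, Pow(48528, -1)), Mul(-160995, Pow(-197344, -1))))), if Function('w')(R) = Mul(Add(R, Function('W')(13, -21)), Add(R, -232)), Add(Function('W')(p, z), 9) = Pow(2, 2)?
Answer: Rational(10250895279017, 199514784) ≈ 51379.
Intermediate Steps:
Function('W')(p, z) = -5 (Function('W')(p, z) = Add(-9, Pow(2, 2)) = Add(-9, 4) = -5)
Function('w')(R) = Mul(Add(-232, R), Add(-5, R)) (Function('w')(R) = Mul(Add(R, -5), Add(R, -232)) = Mul(Add(-5, R), Add(-232, R)) = Mul(Add(-232, R), Add(-5, R)))
Add(Function('w')(Add(Add(-74, 140), -201)), Mul(-1, Add(Mul(2811, Pow(48528, -1)), Mul(-160995, Pow(-197344, -1))))) = Add(Add(1160, Pow(Add(Add(-74, 140), -201), 2), Mul(-237, Add(Add(-74, 140), -201))), Mul(-1, Add(Mul(2811, Pow(48528, -1)), Mul(-160995, Pow(-197344, -1))))) = Add(Add(1160, Pow(Add(66, -201), 2), Mul(-237, Add(66, -201))), Mul(-1, Add(Mul(2811, Rational(1, 48528)), Mul(-160995, Rational(-1, 197344))))) = Add(Add(1160, Pow(-135, 2), Mul(-237, -135)), Mul(-1, Add(Rational(937, 16176), Rational(160995, 197344)))) = Add(Add(1160, 18225, 31995), Mul(-1, Rational(174322903, 199514784))) = Add(51380, Rational(-174322903, 199514784)) = Rational(10250895279017, 199514784)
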